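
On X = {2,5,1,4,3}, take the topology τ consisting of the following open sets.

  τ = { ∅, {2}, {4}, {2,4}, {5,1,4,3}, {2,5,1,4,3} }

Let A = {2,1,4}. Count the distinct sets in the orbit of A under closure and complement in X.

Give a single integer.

6

closure: X∖int(X∖A) = X∖∅ = {2,5,1,4,3}
Let k=closure and c=complement:
  1. A     = {2,1,4}
  2. kA    = {2,5,1,4,3}
  3. cA    = {5,3}
  4. ckA   = ∅
  5. kcA   = {5,1,3}
  6. ckcA  = {2,4}
— saturated at 6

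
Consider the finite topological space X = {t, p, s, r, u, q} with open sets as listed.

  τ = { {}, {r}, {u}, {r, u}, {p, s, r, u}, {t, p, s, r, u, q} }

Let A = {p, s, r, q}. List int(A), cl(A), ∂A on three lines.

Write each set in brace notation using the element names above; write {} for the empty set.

interior: largest open inside A is {r} (from {}, {r})
cl via duality: int({t, u}) = {u}, so X∖{u} = {t, p, s, r, q}
cl∖int = {t, p, s, q}

int(A) = {r}
cl(A)  = {t, p, s, r, q}
∂A     = {t, p, s, q}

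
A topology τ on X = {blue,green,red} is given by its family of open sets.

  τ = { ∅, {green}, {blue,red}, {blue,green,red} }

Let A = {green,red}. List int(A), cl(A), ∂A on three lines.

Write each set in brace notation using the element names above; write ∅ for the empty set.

opens ⊆ A: ∅, {green}; union → int = {green}
complement {blue}; its interior ∅; cl(A) = X∖∅ = {blue,green,red}
boundary = {blue,green,red} ∖ {green} = {blue,red}

int(A) = {green}
cl(A)  = {blue,green,red}
∂A     = {blue,red}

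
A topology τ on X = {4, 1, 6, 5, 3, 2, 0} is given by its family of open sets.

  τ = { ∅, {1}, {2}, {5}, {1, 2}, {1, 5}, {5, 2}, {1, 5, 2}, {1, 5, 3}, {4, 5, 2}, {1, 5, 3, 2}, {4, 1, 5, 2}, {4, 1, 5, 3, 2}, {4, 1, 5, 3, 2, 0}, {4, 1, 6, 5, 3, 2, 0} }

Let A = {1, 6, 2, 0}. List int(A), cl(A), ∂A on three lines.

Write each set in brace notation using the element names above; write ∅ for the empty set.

open subsets of A: ∅, {2}, {1}, {1, 2}; so int(A) = {1, 2}
closure: X∖int(X∖A) = X∖{5} = {4, 1, 6, 3, 2, 0}
∂A = {4, 1, 6, 3, 2, 0} minus {1, 2} = {4, 6, 3, 0}

int(A) = {1, 2}
cl(A)  = {4, 1, 6, 3, 2, 0}
∂A     = {4, 6, 3, 0}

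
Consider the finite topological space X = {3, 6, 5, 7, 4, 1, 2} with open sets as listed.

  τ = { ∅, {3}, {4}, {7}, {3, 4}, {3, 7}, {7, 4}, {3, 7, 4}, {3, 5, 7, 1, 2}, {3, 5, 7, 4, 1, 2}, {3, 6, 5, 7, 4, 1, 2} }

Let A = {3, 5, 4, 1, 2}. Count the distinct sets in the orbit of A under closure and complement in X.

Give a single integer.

X∖A={6, 7}, int(X∖A)={7}, hence cl(A)={3, 6, 5, 4, 1, 2}
Orbit (k=closure, c=complement):
  1. A     = {3, 5, 4, 1, 2}
  2. kA    = {3, 6, 5, 4, 1, 2}
  3. cA    = {6, 7}
  4. ckA   = {7}
  5. kcA   = {6, 5, 7, 1, 2}
  6. ckcA  = {3, 4}
(closed under both — stop)

6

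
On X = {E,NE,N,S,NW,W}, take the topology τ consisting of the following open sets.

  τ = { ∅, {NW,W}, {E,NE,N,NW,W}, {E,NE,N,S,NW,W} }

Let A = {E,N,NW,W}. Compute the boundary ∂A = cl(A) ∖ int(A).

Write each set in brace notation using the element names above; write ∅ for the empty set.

{E,NE,N,S}

interior: largest open inside A is {NW,W} (from ∅, {NW,W})
cl via duality: int({NE,S}) = ∅, so X∖∅ = {E,NE,N,S,NW,W}
cl∖int = {E,NE,N,S}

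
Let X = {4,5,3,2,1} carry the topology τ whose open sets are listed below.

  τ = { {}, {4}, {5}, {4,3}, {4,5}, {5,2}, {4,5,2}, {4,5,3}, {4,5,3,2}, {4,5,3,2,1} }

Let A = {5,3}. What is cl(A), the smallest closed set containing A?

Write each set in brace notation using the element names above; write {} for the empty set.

complement {4,2,1}; its interior {4}; cl(A) = X∖{4} = {5,3,2,1}

{5,3,2,1}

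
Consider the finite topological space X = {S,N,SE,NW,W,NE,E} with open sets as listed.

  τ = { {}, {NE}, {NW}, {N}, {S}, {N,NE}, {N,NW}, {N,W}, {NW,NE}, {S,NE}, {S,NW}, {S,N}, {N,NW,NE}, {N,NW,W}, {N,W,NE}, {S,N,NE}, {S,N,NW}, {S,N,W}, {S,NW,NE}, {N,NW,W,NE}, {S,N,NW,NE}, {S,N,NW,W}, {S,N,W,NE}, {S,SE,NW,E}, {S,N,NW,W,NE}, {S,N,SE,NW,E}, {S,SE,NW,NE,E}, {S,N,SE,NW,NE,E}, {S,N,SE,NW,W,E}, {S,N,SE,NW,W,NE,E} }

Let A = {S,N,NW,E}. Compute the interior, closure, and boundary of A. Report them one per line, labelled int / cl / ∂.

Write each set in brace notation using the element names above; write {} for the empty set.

int(A) = {S,N,NW}
cl(A)  = {S,N,SE,NW,W,E}
∂A     = {SE,W,E}

open subsets of A: {}, {N}, {S}, {NW}, {S,NW}, {S,N}, {N,NW}, {S,N,NW}; so int(A) = {S,N,NW}
closure: X∖int(X∖A) = X∖{NE} = {S,N,SE,NW,W,E}
∂A = {S,N,SE,NW,W,E} minus {S,N,NW} = {SE,W,E}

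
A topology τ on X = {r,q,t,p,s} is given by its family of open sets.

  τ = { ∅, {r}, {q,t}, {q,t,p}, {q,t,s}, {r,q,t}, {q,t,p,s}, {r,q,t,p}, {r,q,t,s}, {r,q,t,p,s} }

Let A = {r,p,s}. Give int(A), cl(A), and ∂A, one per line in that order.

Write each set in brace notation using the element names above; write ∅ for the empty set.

int(A) = {r}
cl(A)  = {r,p,s}
∂A     = {p,s}

opens ⊆ A: ∅, {r}; union → int = {r}
complement {q,t}; its interior {q,t}; cl(A) = X∖{q,t} = {r,p,s}
boundary = {r,p,s} ∖ {r} = {p,s}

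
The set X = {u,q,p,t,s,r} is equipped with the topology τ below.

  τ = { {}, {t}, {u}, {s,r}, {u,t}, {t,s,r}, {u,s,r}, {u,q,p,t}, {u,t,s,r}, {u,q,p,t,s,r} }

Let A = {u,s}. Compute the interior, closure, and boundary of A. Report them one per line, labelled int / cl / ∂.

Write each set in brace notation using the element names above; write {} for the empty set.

U open, U⊆A: {}, {u}. int(A) = ⋃ = {u}
X∖A={q,p,t,r}, int(X∖A)={t}, hence cl(A)={u,q,p,s,r}
∂A: remove int from cl → {q,p,s,r}

int(A) = {u}
cl(A)  = {u,q,p,s,r}
∂A     = {q,p,s,r}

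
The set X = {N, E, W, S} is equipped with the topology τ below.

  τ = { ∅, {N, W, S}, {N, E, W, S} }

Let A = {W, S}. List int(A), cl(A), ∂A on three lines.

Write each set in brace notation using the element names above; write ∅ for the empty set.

opens ⊆ A: ∅; union → int = ∅
complement {N, E}; its interior ∅; cl(A) = X∖∅ = {N, E, W, S}
boundary = {N, E, W, S} ∖ ∅ = {N, E, W, S}

int(A) = ∅
cl(A)  = {N, E, W, S}
∂A     = {N, E, W, S}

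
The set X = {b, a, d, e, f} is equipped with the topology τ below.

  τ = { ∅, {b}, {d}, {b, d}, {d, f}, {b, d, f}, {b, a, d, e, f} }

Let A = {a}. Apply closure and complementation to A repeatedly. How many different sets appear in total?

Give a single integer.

closure: X∖int(X∖A) = X∖{b, d, f} = {a, e}
Let k=closure and c=complement:
  1. A     = {a}
  2. kA    = {a, e}
  3. cA    = {b, d, e, f}
  4. ckA   = {b, d, f}
  5. kcA   = {b, a, d, e, f}
  6. ckcA  = ∅
— saturated at 6

6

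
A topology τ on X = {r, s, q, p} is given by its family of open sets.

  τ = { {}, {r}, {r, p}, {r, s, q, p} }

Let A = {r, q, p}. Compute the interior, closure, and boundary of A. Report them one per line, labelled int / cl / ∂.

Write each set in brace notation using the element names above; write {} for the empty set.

interior: largest open inside A is {r, p} (from {}, {r}, {r, p})
cl via duality: int({s}) = {}, so X∖{} = {r, s, q, p}
cl∖int = {s, q}

int(A) = {r, p}
cl(A)  = {r, s, q, p}
∂A     = {s, q}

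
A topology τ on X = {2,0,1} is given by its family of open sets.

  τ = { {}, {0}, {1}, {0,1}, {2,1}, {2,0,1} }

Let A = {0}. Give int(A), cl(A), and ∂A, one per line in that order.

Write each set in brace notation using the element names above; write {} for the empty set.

int(A) = {0}
cl(A)  = {0}
∂A     = {}

opens ⊆ A: {}, {0}; union → int = {0}
complement {2,1}; its interior {2,1}; cl(A) = X∖{2,1} = {0}
boundary = {0} ∖ {0} = {}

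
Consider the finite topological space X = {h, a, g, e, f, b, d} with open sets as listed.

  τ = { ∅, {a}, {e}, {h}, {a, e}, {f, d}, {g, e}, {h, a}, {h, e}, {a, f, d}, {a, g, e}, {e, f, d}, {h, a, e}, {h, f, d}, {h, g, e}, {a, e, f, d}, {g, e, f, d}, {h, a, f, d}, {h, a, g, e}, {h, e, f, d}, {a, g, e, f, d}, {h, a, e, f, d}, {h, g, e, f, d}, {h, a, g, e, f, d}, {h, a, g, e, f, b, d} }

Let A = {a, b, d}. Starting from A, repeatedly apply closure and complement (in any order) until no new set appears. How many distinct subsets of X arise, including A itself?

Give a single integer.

X∖A={h, g, e, f}, int(X∖A)={h, g, e}, hence cl(A)={a, f, b, d}
Orbit (k=closure, c=complement):
  1. A     = {a, b, d}
  2. kA    = {a, f, b, d}
  3. cA    = {h, g, e, f}
  4. ckA   = {h, g, e}
  5. kcA   = {h, g, e, f, b, d}
  6. kckA  = {h, g, e, b}
  7. ckcA  = {a}
  8. ckckA = {a, f, d}
  9. kckcA = {a, b}
  10. ckckcA = {h, g, e, f, d}
(closed under both — stop)

10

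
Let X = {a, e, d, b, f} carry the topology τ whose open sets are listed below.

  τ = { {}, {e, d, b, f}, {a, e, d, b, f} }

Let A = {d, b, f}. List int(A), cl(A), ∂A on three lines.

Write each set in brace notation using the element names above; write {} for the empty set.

opens ⊆ A: {}; union → int = {}
complement {a, e}; its interior {}; cl(A) = X∖{} = {a, e, d, b, f}
boundary = {a, e, d, b, f} ∖ {} = {a, e, d, b, f}

int(A) = {}
cl(A)  = {a, e, d, b, f}
∂A     = {a, e, d, b, f}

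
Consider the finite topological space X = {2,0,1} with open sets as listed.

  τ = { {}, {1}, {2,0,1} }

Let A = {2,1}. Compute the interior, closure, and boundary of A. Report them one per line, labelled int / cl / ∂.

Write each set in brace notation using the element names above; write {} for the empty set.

int(A) = {1}
cl(A)  = {2,0,1}
∂A     = {2,0}

opens ⊆ A: {}, {1}; union → int = {1}
complement {0}; its interior {}; cl(A) = X∖{} = {2,0,1}
boundary = {2,0,1} ∖ {1} = {2,0}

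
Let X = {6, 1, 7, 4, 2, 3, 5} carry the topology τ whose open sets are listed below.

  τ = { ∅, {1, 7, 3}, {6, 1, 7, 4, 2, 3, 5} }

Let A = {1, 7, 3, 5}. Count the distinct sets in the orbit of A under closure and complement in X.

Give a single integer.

X∖A={6, 4, 2}, int(X∖A)=∅, hence cl(A)={6, 1, 7, 4, 2, 3, 5}
Orbit (k=closure, c=complement):
  1. A     = {1, 7, 3, 5}
  2. kA    = {6, 1, 7, 4, 2, 3, 5}
  3. cA    = {6, 4, 2}
  4. ckA   = ∅
  5. kcA   = {6, 4, 2, 5}
  6. ckcA  = {1, 7, 3}
(closed under both — stop)

6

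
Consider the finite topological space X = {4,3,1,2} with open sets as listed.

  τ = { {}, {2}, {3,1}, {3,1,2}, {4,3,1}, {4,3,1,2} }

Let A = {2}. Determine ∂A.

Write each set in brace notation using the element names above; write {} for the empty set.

opens ⊆ A: {}, {2}; union → int = {2}
complement {4,3,1}; its interior {4,3,1}; cl(A) = X∖{4,3,1} = {2}
boundary = {2} ∖ {2} = {}

{}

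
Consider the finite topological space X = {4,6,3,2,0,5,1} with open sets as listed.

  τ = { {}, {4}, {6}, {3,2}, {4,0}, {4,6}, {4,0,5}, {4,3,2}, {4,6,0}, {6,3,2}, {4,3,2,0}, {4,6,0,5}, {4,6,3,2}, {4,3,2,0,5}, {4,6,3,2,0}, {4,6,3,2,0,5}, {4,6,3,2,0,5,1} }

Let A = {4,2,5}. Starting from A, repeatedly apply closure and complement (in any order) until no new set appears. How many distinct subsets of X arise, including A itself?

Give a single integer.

closure: X∖int(X∖A) = X∖{6} = {4,3,2,0,5,1}
Let k=closure and c=complement:
  1. A     = {4,2,5}
  2. kA    = {4,3,2,0,5,1}
  3. cA    = {6,3,0,1}
  4. ckA   = {6}
  5. kcA   = {6,3,2,0,5,1}
  6. kckA  = {6,1}
  7. ckcA  = {4}
  8. ckckA = {4,3,2,0,5}
  9. kckcA = {4,0,5,1}
  10. ckckcA = {6,3,2}
  11. kckckcA = {6,3,2,1}
  12. ckckckcA = {4,0,5}
— saturated at 12

12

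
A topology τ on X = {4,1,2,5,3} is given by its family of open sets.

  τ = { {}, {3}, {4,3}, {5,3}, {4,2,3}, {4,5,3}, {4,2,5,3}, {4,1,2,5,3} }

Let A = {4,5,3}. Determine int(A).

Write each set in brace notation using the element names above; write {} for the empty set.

opens ⊆ A: {}, {3}, {4,3}, {5,3}, {4,5,3}; union → int = {4,5,3}

{4,5,3}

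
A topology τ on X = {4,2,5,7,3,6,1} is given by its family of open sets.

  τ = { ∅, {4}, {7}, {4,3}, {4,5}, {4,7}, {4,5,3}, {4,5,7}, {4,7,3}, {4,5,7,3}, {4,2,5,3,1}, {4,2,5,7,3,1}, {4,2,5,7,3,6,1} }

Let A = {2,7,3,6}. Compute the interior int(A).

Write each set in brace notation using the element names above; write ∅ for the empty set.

{7}

interior: largest open inside A is {7} (from ∅, {7})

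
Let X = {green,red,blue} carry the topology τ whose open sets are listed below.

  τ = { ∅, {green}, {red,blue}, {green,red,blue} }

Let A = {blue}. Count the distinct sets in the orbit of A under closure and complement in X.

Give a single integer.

X∖A={green,red}, int(X∖A)={green}, hence cl(A)={red,blue}
Orbit (k=closure, c=complement):
  1. A     = {blue}
  2. kA    = {red,blue}
  3. cA    = {green,red}
  4. ckA   = {green}
  5. kcA   = {green,red,blue}
  6. ckcA  = ∅
(closed under both — stop)

6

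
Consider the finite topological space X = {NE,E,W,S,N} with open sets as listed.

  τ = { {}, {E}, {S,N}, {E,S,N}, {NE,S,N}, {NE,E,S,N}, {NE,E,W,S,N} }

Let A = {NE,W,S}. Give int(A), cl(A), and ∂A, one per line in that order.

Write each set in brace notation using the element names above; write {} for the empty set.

interior: largest open inside A is {} (from {})
cl via duality: int({E,N}) = {E}, so X∖{E} = {NE,W,S,N}
cl∖int = {NE,W,S,N}

int(A) = {}
cl(A)  = {NE,W,S,N}
∂A     = {NE,W,S,N}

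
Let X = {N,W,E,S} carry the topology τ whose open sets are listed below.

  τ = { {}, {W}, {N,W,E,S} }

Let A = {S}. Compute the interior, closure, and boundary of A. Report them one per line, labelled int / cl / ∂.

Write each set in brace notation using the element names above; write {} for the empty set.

int(A) = {}
cl(A)  = {N,E,S}
∂A     = {N,E,S}

open subsets of A: {}; so int(A) = {}
closure: X∖int(X∖A) = X∖{W} = {N,E,S}
∂A = {N,E,S} minus {} = {N,E,S}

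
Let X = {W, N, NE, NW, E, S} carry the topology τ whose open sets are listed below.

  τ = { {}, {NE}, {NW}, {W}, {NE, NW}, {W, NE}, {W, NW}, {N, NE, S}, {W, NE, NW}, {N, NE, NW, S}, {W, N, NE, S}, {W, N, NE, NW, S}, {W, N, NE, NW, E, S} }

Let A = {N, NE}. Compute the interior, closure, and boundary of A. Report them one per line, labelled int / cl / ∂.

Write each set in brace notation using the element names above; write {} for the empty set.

int(A) = {NE}
cl(A)  = {N, NE, E, S}
∂A     = {N, E, S}

interior: largest open inside A is {NE} (from {}, {NE})
cl via duality: int({W, NW, E, S}) = {W, NW}, so X∖{W, NW} = {N, NE, E, S}
cl∖int = {N, E, S}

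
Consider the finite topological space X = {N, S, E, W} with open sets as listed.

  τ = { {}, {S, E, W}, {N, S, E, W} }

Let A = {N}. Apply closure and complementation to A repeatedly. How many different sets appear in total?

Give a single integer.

4

complement {S, E, W}; its interior {S, E, W}; cl(A) = X∖{S, E, W} = {N}
With k = closure, c = complement:
  1. A     = {N}
  2. cA    = {S, E, W}
  3. kcA   = {N, S, E, W}
  4. ckcA  = {}
k, c of each give nothing new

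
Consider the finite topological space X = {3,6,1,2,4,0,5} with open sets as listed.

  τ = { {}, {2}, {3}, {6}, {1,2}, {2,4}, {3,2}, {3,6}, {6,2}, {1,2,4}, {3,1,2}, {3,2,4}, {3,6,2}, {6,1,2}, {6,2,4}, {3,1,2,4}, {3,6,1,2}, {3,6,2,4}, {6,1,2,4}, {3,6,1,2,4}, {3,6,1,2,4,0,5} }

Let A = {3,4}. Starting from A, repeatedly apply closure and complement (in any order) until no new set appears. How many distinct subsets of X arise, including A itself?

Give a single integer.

cl via duality: int({6,1,2,0,5}) = {6,1,2}, so X∖{6,1,2} = {3,4,0,5}
Write k for closure, c for complement:
  1. A     = {3,4}
  2. kA    = {3,4,0,5}
  3. cA    = {6,1,2,0,5}
  4. ckA   = {6,1,2}
  5. kcA   = {6,1,2,4,0,5}
  6. ckcA  = {3}
  7. kckcA = {3,0,5}
  8. ckckcA = {6,1,2,4}
applying k or c yields no new set

8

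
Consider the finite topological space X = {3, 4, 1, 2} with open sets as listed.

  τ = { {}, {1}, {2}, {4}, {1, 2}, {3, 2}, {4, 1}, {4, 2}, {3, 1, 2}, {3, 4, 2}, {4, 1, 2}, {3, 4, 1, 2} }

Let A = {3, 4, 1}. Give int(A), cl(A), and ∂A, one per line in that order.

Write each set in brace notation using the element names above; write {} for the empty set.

int(A) = {4, 1}
cl(A)  = {3, 4, 1}
∂A     = {3}

interior: largest open inside A is {4, 1} (from {}, {4}, {1}, {4, 1})
cl via duality: int({2}) = {2}, so X∖{2} = {3, 4, 1}
cl∖int = {3}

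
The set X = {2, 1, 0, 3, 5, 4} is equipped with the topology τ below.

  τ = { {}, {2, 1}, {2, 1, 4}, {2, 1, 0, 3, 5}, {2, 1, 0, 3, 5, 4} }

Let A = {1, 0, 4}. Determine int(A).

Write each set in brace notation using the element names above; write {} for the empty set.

{}

open subsets of A: {}; so int(A) = {}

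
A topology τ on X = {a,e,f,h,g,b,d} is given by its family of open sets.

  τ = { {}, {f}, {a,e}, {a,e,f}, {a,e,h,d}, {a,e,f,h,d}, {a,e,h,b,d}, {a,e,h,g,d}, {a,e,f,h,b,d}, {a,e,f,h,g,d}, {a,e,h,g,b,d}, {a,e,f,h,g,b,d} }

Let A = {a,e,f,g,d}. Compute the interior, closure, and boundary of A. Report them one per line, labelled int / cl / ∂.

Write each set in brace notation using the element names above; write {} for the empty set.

U open, U⊆A: {}, {f}, {a,e}, {a,e,f}. int(A) = ⋃ = {a,e,f}
X∖A={h,b}, int(X∖A)={}, hence cl(A)={a,e,f,h,g,b,d}
∂A: remove int from cl → {h,g,b,d}

int(A) = {a,e,f}
cl(A)  = {a,e,f,h,g,b,d}
∂A     = {h,g,b,d}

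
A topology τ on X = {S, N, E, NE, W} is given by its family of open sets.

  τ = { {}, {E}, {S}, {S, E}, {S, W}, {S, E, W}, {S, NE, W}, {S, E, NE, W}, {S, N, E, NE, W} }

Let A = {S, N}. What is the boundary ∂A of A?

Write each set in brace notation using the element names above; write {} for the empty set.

{N, NE, W}

U open, U⊆A: {}, {S}. int(A) = ⋃ = {S}
X∖A={E, NE, W}, int(X∖A)={E}, hence cl(A)={S, N, NE, W}
∂A: remove int from cl → {N, NE, W}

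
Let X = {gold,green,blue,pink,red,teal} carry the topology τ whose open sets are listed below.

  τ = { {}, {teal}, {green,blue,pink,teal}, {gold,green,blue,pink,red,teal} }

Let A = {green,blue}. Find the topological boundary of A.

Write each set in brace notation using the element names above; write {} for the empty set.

open subsets of A: {}; so int(A) = {}
closure: X∖int(X∖A) = X∖{teal} = {gold,green,blue,pink,red}
∂A = {gold,green,blue,pink,red} minus {} = {gold,green,blue,pink,red}

{gold,green,blue,pink,red}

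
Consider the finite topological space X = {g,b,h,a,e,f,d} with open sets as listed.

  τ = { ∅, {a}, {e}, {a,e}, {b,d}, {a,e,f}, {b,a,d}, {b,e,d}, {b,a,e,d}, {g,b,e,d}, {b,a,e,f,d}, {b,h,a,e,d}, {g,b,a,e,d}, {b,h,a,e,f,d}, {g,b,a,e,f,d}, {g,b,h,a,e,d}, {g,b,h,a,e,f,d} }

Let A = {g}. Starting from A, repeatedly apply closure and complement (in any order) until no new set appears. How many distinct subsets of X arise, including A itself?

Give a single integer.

4

cl via duality: int({b,h,a,e,f,d}) = {b,h,a,e,f,d}, so X∖{b,h,a,e,f,d} = {g}
Write k for closure, c for complement:
  1. A     = {g}
  2. cA    = {b,h,a,e,f,d}
  3. kcA   = {g,b,h,a,e,f,d}
  4. ckcA  = ∅
applying k or c yields no new set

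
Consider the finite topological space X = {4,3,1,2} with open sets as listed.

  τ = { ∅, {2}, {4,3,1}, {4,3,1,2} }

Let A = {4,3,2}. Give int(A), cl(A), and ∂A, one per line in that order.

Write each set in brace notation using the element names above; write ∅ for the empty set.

U open, U⊆A: ∅, {2}. int(A) = ⋃ = {2}
X∖A={1}, int(X∖A)=∅, hence cl(A)={4,3,1,2}
∂A: remove int from cl → {4,3,1}

int(A) = {2}
cl(A)  = {4,3,1,2}
∂A     = {4,3,1}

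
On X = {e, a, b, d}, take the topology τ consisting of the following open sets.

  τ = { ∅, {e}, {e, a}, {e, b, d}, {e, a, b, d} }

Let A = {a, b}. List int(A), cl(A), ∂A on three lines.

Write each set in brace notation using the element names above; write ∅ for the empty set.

int(A) = ∅
cl(A)  = {a, b, d}
∂A     = {a, b, d}

interior: largest open inside A is ∅ (from ∅)
cl via duality: int({e, d}) = {e}, so X∖{e} = {a, b, d}
cl∖int = {a, b, d}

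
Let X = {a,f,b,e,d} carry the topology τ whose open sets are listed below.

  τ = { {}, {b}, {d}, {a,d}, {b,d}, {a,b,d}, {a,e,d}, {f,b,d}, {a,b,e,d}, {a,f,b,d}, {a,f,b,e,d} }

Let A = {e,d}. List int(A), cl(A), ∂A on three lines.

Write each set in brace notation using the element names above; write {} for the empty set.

opens ⊆ A: {}, {d}; union → int = {d}
complement {a,f,b}; its interior {b}; cl(A) = X∖{b} = {a,f,e,d}
boundary = {a,f,e,d} ∖ {d} = {a,f,e}

int(A) = {d}
cl(A)  = {a,f,e,d}
∂A     = {a,f,e}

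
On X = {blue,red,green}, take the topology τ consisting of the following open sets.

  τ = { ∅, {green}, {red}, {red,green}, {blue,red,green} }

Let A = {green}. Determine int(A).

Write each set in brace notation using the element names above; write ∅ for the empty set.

interior: largest open inside A is {green} (from ∅, {green})

{green}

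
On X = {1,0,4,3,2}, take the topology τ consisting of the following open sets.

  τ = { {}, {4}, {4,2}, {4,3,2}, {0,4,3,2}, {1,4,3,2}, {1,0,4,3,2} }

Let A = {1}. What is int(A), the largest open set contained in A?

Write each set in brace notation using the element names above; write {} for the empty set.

{}

interior: largest open inside A is {} (from {})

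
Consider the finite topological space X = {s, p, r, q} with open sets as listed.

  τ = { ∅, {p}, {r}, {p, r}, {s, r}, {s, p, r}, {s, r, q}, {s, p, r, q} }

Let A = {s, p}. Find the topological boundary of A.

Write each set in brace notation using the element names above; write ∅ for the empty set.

U open, U⊆A: ∅, {p}. int(A) = ⋃ = {p}
X∖A={r, q}, int(X∖A)={r}, hence cl(A)={s, p, q}
∂A: remove int from cl → {s, q}

{s, q}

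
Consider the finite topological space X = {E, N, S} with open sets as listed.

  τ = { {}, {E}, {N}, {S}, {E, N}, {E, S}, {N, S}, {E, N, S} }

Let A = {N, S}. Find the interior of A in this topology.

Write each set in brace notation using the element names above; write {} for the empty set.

{N, S}

U open, U⊆A: {}, {S}, {N}, {N, S}. int(A) = ⋃ = {N, S}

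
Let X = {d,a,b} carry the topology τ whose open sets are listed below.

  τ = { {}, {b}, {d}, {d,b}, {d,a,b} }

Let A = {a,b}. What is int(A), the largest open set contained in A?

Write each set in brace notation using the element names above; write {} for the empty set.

interior: largest open inside A is {b} (from {}, {b})

{b}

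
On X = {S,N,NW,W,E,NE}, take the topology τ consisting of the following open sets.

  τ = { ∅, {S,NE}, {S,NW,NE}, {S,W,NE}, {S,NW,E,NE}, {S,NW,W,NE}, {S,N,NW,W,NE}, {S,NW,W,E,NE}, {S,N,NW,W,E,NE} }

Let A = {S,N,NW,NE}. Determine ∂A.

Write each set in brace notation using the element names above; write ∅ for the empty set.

open subsets of A: ∅, {S,NE}, {S,NW,NE}; so int(A) = {S,NW,NE}
closure: X∖int(X∖A) = X∖∅ = {S,N,NW,W,E,NE}
∂A = {S,N,NW,W,E,NE} minus {S,NW,NE} = {N,W,E}

{N,W,E}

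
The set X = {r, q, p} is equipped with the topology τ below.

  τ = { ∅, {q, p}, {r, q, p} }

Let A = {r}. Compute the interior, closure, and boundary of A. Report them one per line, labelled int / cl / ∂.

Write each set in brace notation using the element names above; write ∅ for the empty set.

interior: largest open inside A is ∅ (from ∅)
cl via duality: int({q, p}) = {q, p}, so X∖{q, p} = {r}
cl∖int = {r}

int(A) = ∅
cl(A)  = {r}
∂A     = {r}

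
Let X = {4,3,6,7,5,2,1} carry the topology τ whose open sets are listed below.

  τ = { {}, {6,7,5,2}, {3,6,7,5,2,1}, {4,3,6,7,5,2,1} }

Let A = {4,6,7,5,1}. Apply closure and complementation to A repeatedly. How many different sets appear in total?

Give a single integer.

X∖A={3,2}, int(X∖A)={}, hence cl(A)={4,3,6,7,5,2,1}
Orbit (k=closure, c=complement):
  1. A     = {4,6,7,5,1}
  2. kA    = {4,3,6,7,5,2,1}
  3. cA    = {3,2}
  4. ckA   = {}
(closed under both — stop)

4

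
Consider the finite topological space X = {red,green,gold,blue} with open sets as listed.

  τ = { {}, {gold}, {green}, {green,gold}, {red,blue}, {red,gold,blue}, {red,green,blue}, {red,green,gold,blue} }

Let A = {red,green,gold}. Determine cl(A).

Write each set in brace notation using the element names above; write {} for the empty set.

{red,green,gold,blue}

cl via duality: int({blue}) = {}, so X∖{} = {red,green,gold,blue}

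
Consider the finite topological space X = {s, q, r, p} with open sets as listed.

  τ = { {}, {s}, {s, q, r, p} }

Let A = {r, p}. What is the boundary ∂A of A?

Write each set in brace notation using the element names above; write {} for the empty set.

{q, r, p}

interior: largest open inside A is {} (from {})
cl via duality: int({s, q}) = {s}, so X∖{s} = {q, r, p}
cl∖int = {q, r, p}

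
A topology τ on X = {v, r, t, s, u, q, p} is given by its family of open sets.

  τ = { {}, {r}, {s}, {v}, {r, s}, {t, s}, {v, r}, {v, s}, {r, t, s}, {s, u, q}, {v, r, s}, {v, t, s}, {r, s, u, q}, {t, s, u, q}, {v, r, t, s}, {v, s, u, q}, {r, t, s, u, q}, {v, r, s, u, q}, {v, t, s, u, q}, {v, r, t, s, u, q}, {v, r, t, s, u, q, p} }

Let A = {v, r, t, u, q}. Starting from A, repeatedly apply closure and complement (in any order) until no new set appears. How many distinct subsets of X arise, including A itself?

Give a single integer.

8

closure: X∖int(X∖A) = X∖{s} = {v, r, t, u, q, p}
Let k=closure and c=complement:
  1. A     = {v, r, t, u, q}
  2. kA    = {v, r, t, u, q, p}
  3. cA    = {s, p}
  4. ckA   = {s}
  5. kcA   = {t, s, u, q, p}
  6. ckcA  = {v, r}
  7. kckcA = {v, r, p}
  8. ckckcA = {t, s, u, q}
— saturated at 8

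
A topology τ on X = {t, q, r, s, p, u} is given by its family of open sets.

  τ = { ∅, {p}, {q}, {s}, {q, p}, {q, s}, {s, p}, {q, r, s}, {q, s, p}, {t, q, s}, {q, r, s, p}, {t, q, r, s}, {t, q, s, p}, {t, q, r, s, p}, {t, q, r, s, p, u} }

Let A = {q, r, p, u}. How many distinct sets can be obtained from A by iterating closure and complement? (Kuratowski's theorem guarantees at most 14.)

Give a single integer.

complement {t, s}; its interior {s}; cl(A) = X∖{s} = {t, q, r, p, u}
With k = closure, c = complement:
  1. A     = {q, r, p, u}
  2. kA    = {t, q, r, p, u}
  3. cA    = {t, s}
  4. ckA   = {s}
  5. kcA   = {t, r, s, u}
  6. ckcA  = {q, p}
k, c of each give nothing new

6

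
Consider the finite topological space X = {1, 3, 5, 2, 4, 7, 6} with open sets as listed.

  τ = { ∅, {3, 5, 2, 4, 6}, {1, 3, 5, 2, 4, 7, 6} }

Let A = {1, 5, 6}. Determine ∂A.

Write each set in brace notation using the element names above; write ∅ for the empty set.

interior: largest open inside A is ∅ (from ∅)
cl via duality: int({3, 2, 4, 7}) = ∅, so X∖∅ = {1, 3, 5, 2, 4, 7, 6}
cl∖int = {1, 3, 5, 2, 4, 7, 6}

{1, 3, 5, 2, 4, 7, 6}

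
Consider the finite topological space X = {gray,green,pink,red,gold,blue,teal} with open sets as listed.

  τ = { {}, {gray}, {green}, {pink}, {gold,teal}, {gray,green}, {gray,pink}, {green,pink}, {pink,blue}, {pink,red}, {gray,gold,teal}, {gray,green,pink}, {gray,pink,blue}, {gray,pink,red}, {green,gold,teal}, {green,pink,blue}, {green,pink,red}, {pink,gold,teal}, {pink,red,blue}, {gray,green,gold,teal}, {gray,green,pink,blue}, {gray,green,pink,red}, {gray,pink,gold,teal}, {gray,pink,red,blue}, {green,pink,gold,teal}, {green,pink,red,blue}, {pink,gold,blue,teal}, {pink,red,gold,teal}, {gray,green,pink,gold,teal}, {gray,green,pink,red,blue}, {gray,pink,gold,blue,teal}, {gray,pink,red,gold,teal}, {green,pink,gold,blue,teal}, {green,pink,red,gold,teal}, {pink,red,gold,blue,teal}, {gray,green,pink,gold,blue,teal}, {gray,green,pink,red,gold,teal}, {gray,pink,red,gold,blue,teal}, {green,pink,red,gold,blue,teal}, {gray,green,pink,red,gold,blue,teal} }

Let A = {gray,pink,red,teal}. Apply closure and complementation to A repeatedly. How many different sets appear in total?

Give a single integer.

8

cl via duality: int({green,gold,blue}) = {green}, so X∖{green} = {gray,pink,red,gold,blue,teal}
Write k for closure, c for complement:
  1. A     = {gray,pink,red,teal}
  2. kA    = {gray,pink,red,gold,blue,teal}
  3. cA    = {green,gold,blue}
  4. ckA   = {green}
  5. kcA   = {green,gold,blue,teal}
  6. ckcA  = {gray,pink,red}
  7. kckcA = {gray,pink,red,blue}
  8. ckckcA = {green,gold,teal}
applying k or c yields no new set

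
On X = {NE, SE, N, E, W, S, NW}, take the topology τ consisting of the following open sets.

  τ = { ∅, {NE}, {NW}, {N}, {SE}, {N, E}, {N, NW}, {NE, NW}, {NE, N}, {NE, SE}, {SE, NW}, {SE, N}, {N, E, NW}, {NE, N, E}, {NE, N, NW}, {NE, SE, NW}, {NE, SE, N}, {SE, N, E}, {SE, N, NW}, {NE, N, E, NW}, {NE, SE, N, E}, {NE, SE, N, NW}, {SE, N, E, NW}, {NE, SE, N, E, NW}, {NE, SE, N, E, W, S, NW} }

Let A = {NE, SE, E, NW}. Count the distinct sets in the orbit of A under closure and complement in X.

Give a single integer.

8

complement {N, W, S}; its interior {N}; cl(A) = X∖{N} = {NE, SE, E, W, S, NW}
With k = closure, c = complement:
  1. A     = {NE, SE, E, NW}
  2. kA    = {NE, SE, E, W, S, NW}
  3. cA    = {N, W, S}
  4. ckA   = {N}
  5. kcA   = {N, E, W, S}
  6. ckcA  = {NE, SE, NW}
  7. kckcA = {NE, SE, W, S, NW}
  8. ckckcA = {N, E}
k, c of each give nothing new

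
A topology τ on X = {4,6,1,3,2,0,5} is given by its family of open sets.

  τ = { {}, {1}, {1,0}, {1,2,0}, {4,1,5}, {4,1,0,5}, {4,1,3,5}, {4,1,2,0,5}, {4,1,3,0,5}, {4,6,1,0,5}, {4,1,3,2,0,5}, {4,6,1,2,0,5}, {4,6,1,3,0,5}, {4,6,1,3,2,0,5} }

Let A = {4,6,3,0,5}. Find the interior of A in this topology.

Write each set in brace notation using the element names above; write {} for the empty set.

{}

U open, U⊆A: {}. int(A) = ⋃ = {}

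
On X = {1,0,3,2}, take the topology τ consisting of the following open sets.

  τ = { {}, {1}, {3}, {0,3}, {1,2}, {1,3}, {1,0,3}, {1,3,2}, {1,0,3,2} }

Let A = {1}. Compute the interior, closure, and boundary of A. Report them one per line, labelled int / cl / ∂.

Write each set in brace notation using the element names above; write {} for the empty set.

open subsets of A: {}, {1}; so int(A) = {1}
closure: X∖int(X∖A) = X∖{0,3} = {1,2}
∂A = {1,2} minus {1} = {2}

int(A) = {1}
cl(A)  = {1,2}
∂A     = {2}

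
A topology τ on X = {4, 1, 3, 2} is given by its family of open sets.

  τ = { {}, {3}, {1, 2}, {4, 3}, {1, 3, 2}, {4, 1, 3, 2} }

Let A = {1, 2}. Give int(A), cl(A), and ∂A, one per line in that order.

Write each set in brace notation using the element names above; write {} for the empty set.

open subsets of A: {}, {1, 2}; so int(A) = {1, 2}
closure: X∖int(X∖A) = X∖{4, 3} = {1, 2}
∂A = {1, 2} minus {1, 2} = {}

int(A) = {1, 2}
cl(A)  = {1, 2}
∂A     = {}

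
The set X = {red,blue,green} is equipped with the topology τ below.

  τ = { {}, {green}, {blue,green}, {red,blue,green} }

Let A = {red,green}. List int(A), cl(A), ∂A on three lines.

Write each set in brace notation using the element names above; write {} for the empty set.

int(A) = {green}
cl(A)  = {red,blue,green}
∂A     = {red,blue}

U open, U⊆A: {}, {green}. int(A) = ⋃ = {green}
X∖A={blue}, int(X∖A)={}, hence cl(A)={red,blue,green}
∂A: remove int from cl → {red,blue}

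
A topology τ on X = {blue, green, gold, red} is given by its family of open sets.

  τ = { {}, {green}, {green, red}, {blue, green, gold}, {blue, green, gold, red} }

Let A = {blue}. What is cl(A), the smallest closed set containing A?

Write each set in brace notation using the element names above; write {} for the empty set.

X∖A={green, gold, red}, int(X∖A)={green, red}, hence cl(A)={blue, gold}

{blue, gold}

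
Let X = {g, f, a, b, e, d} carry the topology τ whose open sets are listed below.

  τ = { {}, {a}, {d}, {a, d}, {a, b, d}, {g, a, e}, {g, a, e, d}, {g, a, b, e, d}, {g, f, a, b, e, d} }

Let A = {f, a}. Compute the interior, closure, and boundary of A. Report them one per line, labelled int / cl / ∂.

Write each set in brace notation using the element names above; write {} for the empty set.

int(A) = {a}
cl(A)  = {g, f, a, b, e}
∂A     = {g, f, b, e}

interior: largest open inside A is {a} (from {}, {a})
cl via duality: int({g, b, e, d}) = {d}, so X∖{d} = {g, f, a, b, e}
cl∖int = {g, f, b, e}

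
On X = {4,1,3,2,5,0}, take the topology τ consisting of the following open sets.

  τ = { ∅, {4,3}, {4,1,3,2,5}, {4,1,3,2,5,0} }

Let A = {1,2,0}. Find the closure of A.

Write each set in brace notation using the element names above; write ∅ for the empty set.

{1,2,5,0}

cl via duality: int({4,3,5}) = {4,3}, so X∖{4,3} = {1,2,5,0}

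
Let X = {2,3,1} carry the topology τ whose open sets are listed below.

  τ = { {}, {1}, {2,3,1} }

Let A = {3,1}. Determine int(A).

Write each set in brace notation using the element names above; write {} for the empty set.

{1}

U open, U⊆A: {}, {1}. int(A) = ⋃ = {1}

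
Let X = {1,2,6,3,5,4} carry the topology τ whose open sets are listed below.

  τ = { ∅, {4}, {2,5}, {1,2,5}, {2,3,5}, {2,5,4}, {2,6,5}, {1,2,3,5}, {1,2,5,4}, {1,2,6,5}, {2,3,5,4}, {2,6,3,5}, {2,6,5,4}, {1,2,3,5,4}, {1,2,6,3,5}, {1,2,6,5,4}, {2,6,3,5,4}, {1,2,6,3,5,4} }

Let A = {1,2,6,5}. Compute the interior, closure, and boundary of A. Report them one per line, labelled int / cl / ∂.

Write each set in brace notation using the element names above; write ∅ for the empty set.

interior: largest open inside A is {1,2,6,5} (from ∅, {2,5}, {2,6,5}, {1,2,5}, {1,2,6,5})
cl via duality: int({3,4}) = {4}, so X∖{4} = {1,2,6,3,5}
cl∖int = {3}

int(A) = {1,2,6,5}
cl(A)  = {1,2,6,3,5}
∂A     = {3}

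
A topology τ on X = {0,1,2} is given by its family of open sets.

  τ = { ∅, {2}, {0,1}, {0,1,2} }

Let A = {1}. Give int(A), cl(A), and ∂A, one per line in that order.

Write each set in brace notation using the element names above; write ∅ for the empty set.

open subsets of A: ∅; so int(A) = ∅
closure: X∖int(X∖A) = X∖{2} = {0,1}
∂A = {0,1} minus ∅ = {0,1}

int(A) = ∅
cl(A)  = {0,1}
∂A     = {0,1}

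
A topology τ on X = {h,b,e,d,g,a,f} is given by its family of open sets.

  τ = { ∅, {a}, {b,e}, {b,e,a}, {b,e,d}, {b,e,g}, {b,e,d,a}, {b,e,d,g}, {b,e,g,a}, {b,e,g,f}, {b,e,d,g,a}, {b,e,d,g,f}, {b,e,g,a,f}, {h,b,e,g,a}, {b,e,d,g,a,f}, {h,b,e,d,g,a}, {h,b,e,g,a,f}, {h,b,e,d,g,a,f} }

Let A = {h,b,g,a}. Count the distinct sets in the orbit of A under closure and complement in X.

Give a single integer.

cl via duality: int({e,d,f}) = ∅, so X∖∅ = {h,b,e,d,g,a,f}
Write k for closure, c for complement:
  1. A     = {h,b,g,a}
  2. kA    = {h,b,e,d,g,a,f}
  3. cA    = {e,d,f}
  4. ckA   = ∅
  5. kcA   = {h,b,e,d,g,f}
  6. ckcA  = {a}
  7. kckcA = {h,a}
  8. ckckcA = {b,e,d,g,f}
applying k or c yields no new set

8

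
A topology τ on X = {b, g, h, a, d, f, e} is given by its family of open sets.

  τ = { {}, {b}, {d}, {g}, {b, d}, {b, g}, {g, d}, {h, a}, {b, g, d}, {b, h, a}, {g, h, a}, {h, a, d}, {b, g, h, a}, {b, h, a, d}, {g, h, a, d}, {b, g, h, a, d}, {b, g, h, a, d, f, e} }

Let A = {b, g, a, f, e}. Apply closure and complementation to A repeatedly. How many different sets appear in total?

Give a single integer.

10

closure: X∖int(X∖A) = X∖{d} = {b, g, h, a, f, e}
Let k=closure and c=complement:
  1. A     = {b, g, a, f, e}
  2. kA    = {b, g, h, a, f, e}
  3. cA    = {h, d}
  4. ckA   = {d}
  5. kcA   = {h, a, d, f, e}
  6. kckA  = {d, f, e}
  7. ckcA  = {b, g}
  8. ckckA = {b, g, h, a}
  9. kckcA = {b, g, f, e}
  10. ckckcA = {h, a, d}
— saturated at 10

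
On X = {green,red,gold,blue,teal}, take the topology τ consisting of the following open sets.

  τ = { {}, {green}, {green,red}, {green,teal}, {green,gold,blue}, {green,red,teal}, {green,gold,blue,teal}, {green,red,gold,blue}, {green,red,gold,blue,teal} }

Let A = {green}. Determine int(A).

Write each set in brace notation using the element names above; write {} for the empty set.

opens ⊆ A: {}, {green}; union → int = {green}

{green}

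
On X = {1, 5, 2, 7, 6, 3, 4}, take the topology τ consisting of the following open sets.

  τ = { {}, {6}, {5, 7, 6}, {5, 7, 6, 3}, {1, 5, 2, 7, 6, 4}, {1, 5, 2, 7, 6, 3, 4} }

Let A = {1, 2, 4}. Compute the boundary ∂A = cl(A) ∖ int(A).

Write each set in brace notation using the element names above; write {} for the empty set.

{1, 2, 4}

opens ⊆ A: {}; union → int = {}
complement {5, 7, 6, 3}; its interior {5, 7, 6, 3}; cl(A) = X∖{5, 7, 6, 3} = {1, 2, 4}
boundary = {1, 2, 4} ∖ {} = {1, 2, 4}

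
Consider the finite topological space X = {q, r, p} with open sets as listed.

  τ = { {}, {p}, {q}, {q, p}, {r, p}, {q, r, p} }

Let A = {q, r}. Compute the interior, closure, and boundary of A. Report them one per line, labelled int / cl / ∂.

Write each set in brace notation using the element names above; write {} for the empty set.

int(A) = {q}
cl(A)  = {q, r}
∂A     = {r}

interior: largest open inside A is {q} (from {}, {q})
cl via duality: int({p}) = {p}, so X∖{p} = {q, r}
cl∖int = {r}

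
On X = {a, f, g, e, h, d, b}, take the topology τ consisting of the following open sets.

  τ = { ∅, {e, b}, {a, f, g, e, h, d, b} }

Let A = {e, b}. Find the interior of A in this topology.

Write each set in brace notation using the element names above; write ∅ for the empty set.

U open, U⊆A: ∅, {e, b}. int(A) = ⋃ = {e, b}

{e, b}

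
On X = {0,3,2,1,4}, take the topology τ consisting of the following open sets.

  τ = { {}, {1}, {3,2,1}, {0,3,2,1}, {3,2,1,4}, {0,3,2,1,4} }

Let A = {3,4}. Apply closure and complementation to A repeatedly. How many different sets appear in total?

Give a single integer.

6

closure: X∖int(X∖A) = X∖{1} = {0,3,2,4}
Let k=closure and c=complement:
  1. A     = {3,4}
  2. kA    = {0,3,2,4}
  3. cA    = {0,2,1}
  4. ckA   = {1}
  5. kcA   = {0,3,2,1,4}
  6. ckcA  = {}
— saturated at 6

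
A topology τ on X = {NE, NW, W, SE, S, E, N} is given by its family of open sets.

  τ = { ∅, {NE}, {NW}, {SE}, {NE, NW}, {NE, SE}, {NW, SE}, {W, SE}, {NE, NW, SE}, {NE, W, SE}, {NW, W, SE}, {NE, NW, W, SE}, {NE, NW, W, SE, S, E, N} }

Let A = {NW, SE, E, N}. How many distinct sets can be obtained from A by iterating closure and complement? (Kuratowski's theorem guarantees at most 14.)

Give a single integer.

complement {NE, W, S}; its interior {NE}; cl(A) = X∖{NE} = {NW, W, SE, S, E, N}
With k = closure, c = complement:
  1. A     = {NW, SE, E, N}
  2. kA    = {NW, W, SE, S, E, N}
  3. cA    = {NE, W, S}
  4. ckA   = {NE}
  5. kcA   = {NE, W, S, E, N}
  6. kckA  = {NE, S, E, N}
  7. ckcA  = {NW, SE}
  8. ckckA = {NW, W, SE}
k, c of each give nothing new

8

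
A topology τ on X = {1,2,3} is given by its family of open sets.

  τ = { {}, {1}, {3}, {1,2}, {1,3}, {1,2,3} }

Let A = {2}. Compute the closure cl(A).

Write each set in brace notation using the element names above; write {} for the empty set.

cl via duality: int({1,3}) = {1,3}, so X∖{1,3} = {2}

{2}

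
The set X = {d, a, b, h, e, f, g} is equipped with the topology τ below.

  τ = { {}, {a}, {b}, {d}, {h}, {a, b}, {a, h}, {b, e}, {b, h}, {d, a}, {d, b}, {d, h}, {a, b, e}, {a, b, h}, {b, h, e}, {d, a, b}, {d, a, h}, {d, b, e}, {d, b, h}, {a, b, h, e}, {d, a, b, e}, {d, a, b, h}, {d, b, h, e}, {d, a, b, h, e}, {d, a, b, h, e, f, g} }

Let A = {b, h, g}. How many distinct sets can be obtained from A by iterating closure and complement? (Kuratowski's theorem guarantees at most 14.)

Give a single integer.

complement {d, a, e, f}; its interior {d, a}; cl(A) = X∖{d, a} = {b, h, e, f, g}
With k = closure, c = complement:
  1. A     = {b, h, g}
  2. kA    = {b, h, e, f, g}
  3. cA    = {d, a, e, f}
  4. ckA   = {d, a}
  5. kcA   = {d, a, e, f, g}
  6. kckA  = {d, a, f, g}
  7. ckcA  = {b, h}
  8. ckckA = {b, h, e}
k, c of each give nothing new

8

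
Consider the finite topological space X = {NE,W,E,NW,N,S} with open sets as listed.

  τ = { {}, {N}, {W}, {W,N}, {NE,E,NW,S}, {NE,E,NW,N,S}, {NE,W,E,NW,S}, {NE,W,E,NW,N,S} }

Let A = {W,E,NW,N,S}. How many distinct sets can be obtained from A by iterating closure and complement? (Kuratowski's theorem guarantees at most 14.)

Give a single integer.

6

X∖A={NE}, int(X∖A)={}, hence cl(A)={NE,W,E,NW,N,S}
Orbit (k=closure, c=complement):
  1. A     = {W,E,NW,N,S}
  2. kA    = {NE,W,E,NW,N,S}
  3. cA    = {NE}
  4. ckA   = {}
  5. kcA   = {NE,E,NW,S}
  6. ckcA  = {W,N}
(closed under both — stop)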